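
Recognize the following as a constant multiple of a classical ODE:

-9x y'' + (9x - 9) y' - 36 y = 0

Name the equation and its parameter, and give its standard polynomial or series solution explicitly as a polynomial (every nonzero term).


All three coefficients share the factor -9; dividing through by -9 gives  x y'' + (1 - x) y' + 4 y = 0.
This matches the Laguerre equation x y'' + (1 - x) y' + n y = 0 with n = 4; the polynomial solution is L_4(x).
With y = sum_k a_k x^k, matching x^k gives (k+1)k a_{k+1} + (k+1) a_{k+1} - k a_k + n a_k = 0, i.e. (k+1)^2 a_{k+1} = (k - n) a_k = (k - 4) a_k. The right side vanishes at k = 4, so the series terminates at degree 4.
Standard normalization L_n(0) = 1 gives a_0 = 1. Work upward with a_{k+1} = (k - 4) a_k / (k+1)^2:
  a_1 = (0 - 4)(1) / 1^2 = -4/1 = -4
  a_2 = (1 - 4)(-4) / 2^2 = 12/4 = 3
  a_3 = (2 - 4)(3) / 3^2 = -6/9 = -2/3
  a_4 = (3 - 4)(-2/3) / 4^2 = (2/3)/16 = 1/24
Hence L_4(x) = x^4/24 - 2 x^3/3 + 3 x^2 - 4 x + 1.

L_4(x); series = x^4/24 - 2 x^3/3 + 3 x^2 - 4 x + 1


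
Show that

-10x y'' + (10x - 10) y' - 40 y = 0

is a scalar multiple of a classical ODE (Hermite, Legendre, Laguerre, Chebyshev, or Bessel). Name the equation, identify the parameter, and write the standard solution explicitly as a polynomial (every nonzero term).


All three coefficients share the factor -10; dividing through by -10 gives  x y'' + (1 - x) y' + 4 y = 0.
This matches the Laguerre equation x y'' + (1 - x) y' + n y = 0 with n = 4; the polynomial solution is L_4(x).
With y = sum_k a_k x^k, matching x^k gives (k+1)k a_{k+1} + (k+1) a_{k+1} - k a_k + n a_k = 0, i.e. (k+1)^2 a_{k+1} = (k - n) a_k = (k - 4) a_k. The right side vanishes at k = 4, so the series terminates at degree 4.
Standard normalization L_n(0) = 1 gives a_0 = 1. Work upward with a_{k+1} = (k - 4) a_k / (k+1)^2:
  a_1 = (0 - 4)(1) / 1^2 = -4/1 = -4
  a_2 = (1 - 4)(-4) / 2^2 = 12/4 = 3
  a_3 = (2 - 4)(3) / 3^2 = -6/9 = -2/3
  a_4 = (3 - 4)(-2/3) / 4^2 = (2/3)/16 = 1/24
Hence L_4(x) = x^4/24 - 2 x^3/3 + 3 x^2 - 4 x + 1.

L_4(x); series = x^4/24 - 2 x^3/3 + 3 x^2 - 4 x + 1


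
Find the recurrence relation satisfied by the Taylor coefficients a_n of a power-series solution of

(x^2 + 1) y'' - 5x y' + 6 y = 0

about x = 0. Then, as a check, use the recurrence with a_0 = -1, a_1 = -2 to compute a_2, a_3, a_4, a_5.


Substitute y = sum_n a_n x^n.
(1 + 1 x^2) y'' contributes (n+2)(n+1) a_{n+2} + n(n-1) a_n at x^n.
-5 x y'(x) contributes -5 n a_n at x^n.
6 y(x) contributes 6 a_n at x^n.
Matching x^n: (n+2)(n+1) a_{n+2} + (n(n-1) - 5 n + 6) a_n = 0.
Thus a_{n+2} = (-n(n-1) + 5 n - 6) / ((n+1)(n+2)) * a_n.

Check with a_0 = -1, a_1 = -2 (apply the recurrence for n = 0, 1, 2, 3): a_0 = -1, a_1 = -2, a_2 = 3, a_3 = 1/3, a_4 = 1/2, a_5 = 1/20.

a_(n+2) = (-n(n-1) + 5 n - 6) / ((n+1)(n+2)) * a_n; check: a_0 = -1, a_1 = -2, a_2 = 3, a_3 = 1/3, a_4 = 1/2, a_5 = 1/20


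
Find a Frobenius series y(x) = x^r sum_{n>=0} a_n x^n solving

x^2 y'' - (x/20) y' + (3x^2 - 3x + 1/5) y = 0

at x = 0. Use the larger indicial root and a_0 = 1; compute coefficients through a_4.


Write in Frobenius form y'' + (p(x)/x) y' + (q(x)/x^2) y = 0:
  p(x) = -1/20,  q(x) = 3x^2 - 3x + 1/5.
Indicial equation: r(r-1) + (-1/20) r + (1/5) = 0 -> roots r_1 = 4/5, r_2 = 1/4.
Take r = r_1 = 4/5. Let y(x) = x^r sum_{n>=0} a_n x^n with a_0 = 1.
Substitute y = x^r sum a_n x^n and match x^{r+n}. The recurrence is
  D(n) a_n - 3 a_{n-1} + 3 a_{n-2} = 0,  where D(n) = (r+n)(r+n-1) + (-1/20)(r+n) + (1/5).
  a_n = [3 a_{n-1} - 3 a_{n-2}] / D(n).
Since the indicial polynomial factors as (r - r_1)(r - r_2), D(n) = (r_1 + n - r_1)(r_1 + n - r_2) = n(n + 11/20).
Evaluating step by step (a_0 = 1):
  n = 1: D(1) = 1(1 + 11/20) = 31/20; numerator = 3(1) = 3; a_1 = (3)/(31/20) = 60/31
  n = 2: D(2) = 2(2 + 11/20) = 51/10; numerator = 3(60/31) - 3(1) = 87/31; a_2 = (87/31)/(51/10) = 290/527
  n = 3: D(3) = 3(3 + 11/20) = 213/20; numerator = 3(290/527) - 3(60/31) = -2190/527; a_3 = (-2190/527)/(213/20) = -14600/37417
  n = 4: D(4) = 4(4 + 11/20) = 91/5; numerator = 3(-14600/37417) - 3(290/527) = -6210/2201; a_4 = (-6210/2201)/(91/5) = -31050/200291

r = 4/5; a_0 = 1; a_1 = 60/31; a_2 = 290/527; a_3 = -14600/37417; a_4 = -31050/200291


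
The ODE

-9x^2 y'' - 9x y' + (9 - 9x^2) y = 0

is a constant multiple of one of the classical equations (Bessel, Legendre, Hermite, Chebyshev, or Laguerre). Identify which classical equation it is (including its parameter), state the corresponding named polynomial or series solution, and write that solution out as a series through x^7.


All three coefficients share the factor -9; dividing through by -9 gives  x^2 y'' + x y' + (x^2 - 1) y = 0.
This matches the Bessel equation x^2 y'' + x y' + (x^2 - nu^2) y = 0 with nu^2 = 1, so nu = 1; the solution bounded at x = 0 is J_1(x).
Frobenius at x = 0: indicial roots ±nu; for r = nu the recurrence k(k + 2nu) c_k = -c_{k-2} gives the standard series J_nu(x) = sum_{k>=0} (-1)^k / (k! (k+nu)!) (x/2)^(2k+nu). Evaluate the first 4 terms:
  k = 0: (-1)^0 / (0! * 1! * 2^1) x^1 = 1/(1*1*2) x^1 = (1/2) x^1
  k = 1: (-1)^1 / (1! * 2! * 2^3) x^3 = -1/(1*2*8) x^3 = (-1/16) x^3
  k = 2: (-1)^2 / (2! * 3! * 2^5) x^5 = 1/(2*6*32) x^5 = (1/384) x^5
  k = 3: (-1)^3 / (3! * 4! * 2^7) x^7 = -1/(6*24*128) x^7 = (-1/18432) x^7
Hence J_1(x) = -x^7/18432 + x^5/384 - x^3/16 + x/2 + ....

J_1(x); series = -x^7/18432 + x^5/384 - x^3/16 + x/2


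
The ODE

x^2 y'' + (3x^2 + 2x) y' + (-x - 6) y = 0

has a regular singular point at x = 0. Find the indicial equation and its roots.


Divide by x^2 to reach normal form y'' + P_1(x) y' + P_2(x) y = 0 with P_1(x) = 3 + 2/x and P_2(x) = -1/x - 6/x^2.
x = 0 is a singular point because the y'-coefficient 3 + 2/x has a pole at x = 0 and the y-coefficient -1/x - 6/x^2 has a pole at x = 0.
It is a regular singular point because x P_1(x) = p(x) = 3x + 2 and x^2 P_2(x) = q(x) = -x - 6 are polynomials, hence analytic at x = 0.
p(0) = 2,  q(0) = -6.
Indicial equation: r(r-1) + p(0) r + q(0) = 0, i.e. r^2 + (p(0) - 1) r + q(0) = 0, i.e. r^2 + 1 r - 6 = 0.
Discriminant: (1)^2 - 4(-6) = 25, so r = (-1 ± 5)/2.
Solving: r_1 = 2, r_2 = -3.

indicial: r^2 + 1 r - 6 = 0; roots r_1 = 2, r_2 = -3


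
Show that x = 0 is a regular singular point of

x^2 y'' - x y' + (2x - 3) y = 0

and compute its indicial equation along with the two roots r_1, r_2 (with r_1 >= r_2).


Divide by x^2 to reach normal form y'' + P_1(x) y' + P_2(x) y = 0 with P_1(x) = -1/x and P_2(x) = 2/x - 3/x^2.
x = 0 is a singular point because the y'-coefficient -1/x has a pole at x = 0 and the y-coefficient 2/x - 3/x^2 has a pole at x = 0.
It is a regular singular point because x P_1(x) = p(x) = -1 and x^2 P_2(x) = q(x) = 2x - 3 are polynomials, hence analytic at x = 0.
p(0) = -1,  q(0) = -3.
Indicial equation: r(r-1) + p(0) r + q(0) = 0, i.e. r^2 + (p(0) - 1) r + q(0) = 0, i.e. r^2 - 2 r - 3 = 0.
Discriminant: (-2)^2 - 4(-3) = 16, so r = (2 ± 4)/2.
Solving: r_1 = 3, r_2 = -1.

indicial: r^2 - 2 r - 3 = 0; roots r_1 = 3, r_2 = -1


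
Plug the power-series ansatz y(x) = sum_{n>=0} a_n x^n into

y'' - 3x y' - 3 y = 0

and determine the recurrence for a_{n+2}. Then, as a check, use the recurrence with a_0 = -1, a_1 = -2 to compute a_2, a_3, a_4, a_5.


Substitute y = sum_n a_n x^n.
y''(x) has coefficient (n+2)(n+1) a_{n+2} at x^n;
-3 x y'(x) has coefficient -3 n a_n at x^n (shift);
-3 y(x) has coefficient -3 a_n at x^n.
Matching x^n: (n+2)(n+1) a_{n+2} + (-3n - 3) a_n = 0.
Thus a_{n+2} = (3n + 3) / ((n+1)(n+2)) * a_n.

Check with a_0 = -1, a_1 = -2 (apply the recurrence for n = 0, 1, 2, 3): a_0 = -1, a_1 = -2, a_2 = -3/2, a_3 = -2, a_4 = -9/8, a_5 = -6/5.

a_(n+2) = (3n + 3) / ((n+1)(n+2)) * a_n; check: a_0 = -1, a_1 = -2, a_2 = -3/2, a_3 = -2, a_4 = -9/8, a_5 = -6/5


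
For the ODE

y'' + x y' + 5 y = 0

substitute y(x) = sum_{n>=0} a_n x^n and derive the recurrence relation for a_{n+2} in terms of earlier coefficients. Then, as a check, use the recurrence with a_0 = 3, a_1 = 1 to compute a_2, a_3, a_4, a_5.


Substitute y = sum_n a_n x^n.
y''(x) has coefficient (n+2)(n+1) a_{n+2} at x^n;
x y'(x) has coefficient n a_n at x^n (shift);
5 y(x) has coefficient 5 a_n at x^n.
Matching x^n: (n+2)(n+1) a_{n+2} + (n + 5) a_n = 0.
Thus a_{n+2} = (-n - 5) / ((n+1)(n+2)) * a_n.

Check with a_0 = 3, a_1 = 1 (apply the recurrence for n = 0, 1, 2, 3): a_0 = 3, a_1 = 1, a_2 = -15/2, a_3 = -1, a_4 = 35/8, a_5 = 2/5.

a_(n+2) = (-n - 5) / ((n+1)(n+2)) * a_n; check: a_0 = 3, a_1 = 1, a_2 = -15/2, a_3 = -1, a_4 = 35/8, a_5 = 2/5


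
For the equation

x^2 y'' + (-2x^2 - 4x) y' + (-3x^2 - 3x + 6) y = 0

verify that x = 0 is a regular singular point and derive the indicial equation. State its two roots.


Divide by x^2 to reach normal form y'' + P_1(x) y' + P_2(x) y = 0 with P_1(x) = -2 - 4/x and P_2(x) = -3 - 3/x + 6/x^2.
x = 0 is a singular point because the y'-coefficient -2 - 4/x has a pole at x = 0 and the y-coefficient -3 - 3/x + 6/x^2 has a pole at x = 0.
It is a regular singular point because x P_1(x) = p(x) = -2x - 4 and x^2 P_2(x) = q(x) = -3x^2 - 3x + 6 are polynomials, hence analytic at x = 0.
p(0) = -4,  q(0) = 6.
Indicial equation: r(r-1) + p(0) r + q(0) = 0, i.e. r^2 + (p(0) - 1) r + q(0) = 0, i.e. r^2 - 5 r + 6 = 0.
Discriminant: (-5)^2 - 4(6) = 1, so r = (5 ± 1)/2.
Solving: r_1 = 3, r_2 = 2.

indicial: r^2 - 5 r + 6 = 0; roots r_1 = 3, r_2 = 2


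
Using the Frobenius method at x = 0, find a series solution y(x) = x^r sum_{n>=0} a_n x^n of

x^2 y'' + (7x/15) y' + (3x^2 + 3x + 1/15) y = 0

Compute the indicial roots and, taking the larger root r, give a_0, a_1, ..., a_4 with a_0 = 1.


Write in Frobenius form y'' + (p(x)/x) y' + (q(x)/x^2) y = 0:
  p(x) = 7/15,  q(x) = 3x^2 + 3x + 1/15.
Indicial equation: r(r-1) + (7/15) r + (1/15) = 0 -> roots r_1 = 1/3, r_2 = 1/5.
Take r = r_1 = 1/3. Let y(x) = x^r sum_{n>=0} a_n x^n with a_0 = 1.
Substitute y = x^r sum a_n x^n and match x^{r+n}. The recurrence is
  D(n) a_n + 3 a_{n-1} + 3 a_{n-2} = 0,  where D(n) = (r+n)(r+n-1) + (7/15)(r+n) + (1/15).
  a_n = [-3 a_{n-1} - 3 a_{n-2}] / D(n).
Since the indicial polynomial factors as (r - r_1)(r - r_2), D(n) = (r_1 + n - r_1)(r_1 + n - r_2) = n(n + 2/15).
Evaluating step by step (a_0 = 1):
  n = 1: D(1) = 1(1 + 2/15) = 17/15; numerator = -3(1) = -3; a_1 = (-3)/(17/15) = -45/17
  n = 2: D(2) = 2(2 + 2/15) = 64/15; numerator = -3(-45/17) - 3(1) = 84/17; a_2 = (84/17)/(64/15) = 315/272
  n = 3: D(3) = 3(3 + 2/15) = 47/5; numerator = -3(315/272) - 3(-45/17) = 1215/272; a_3 = (1215/272)/(47/5) = 6075/12784
  n = 4: D(4) = 4(4 + 2/15) = 248/15; numerator = -3(6075/12784) - 3(315/272) = -3915/799; a_4 = (-3915/799)/(248/15) = -58725/198152

r = 1/3; a_0 = 1; a_1 = -45/17; a_2 = 315/272; a_3 = 6075/12784; a_4 = -58725/198152


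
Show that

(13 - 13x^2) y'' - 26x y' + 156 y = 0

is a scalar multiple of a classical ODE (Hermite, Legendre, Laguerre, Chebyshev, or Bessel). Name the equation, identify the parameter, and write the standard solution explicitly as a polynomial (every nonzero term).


All three coefficients share the factor 13; dividing through by 13 gives  (1 - x^2) y'' - 2x y' + 12 y = 0.
This matches the Legendre equation (1 - x^2) y'' - 2x y' + n(n+1) y = 0 (note the -2x y' term) with n(n+1) = 12, so n = 3; the polynomial solution is P_3(x).
With y = sum_k a_k x^k, matching x^k gives (k+2)(k+1) a_{k+2} = [k(k+1) - n(n+1)] a_k = (k - 3)(k + 4) a_k. The right side vanishes at k = 3, so the series with the parity of 3 terminates at degree 3.
Standard normalization (P_n(1) = 1): leading coefficient (2n)!/(2^n (n!)^2) = 720/(8*36) = 5/2, so a_3 = 5/2. Work downward with a_k = (k+1)(k+2) a_{k+2} / ((k - 3)(k + 4)):
  a_1 = (2)(3)(5/2) / ((1 - 3)(1 + 4)) = 15/(-10) = -3/2
Hence P_3(x) = 5 x^3/2 - 3 x/2.

P_3(x); series = 5 x^3/2 - 3 x/2


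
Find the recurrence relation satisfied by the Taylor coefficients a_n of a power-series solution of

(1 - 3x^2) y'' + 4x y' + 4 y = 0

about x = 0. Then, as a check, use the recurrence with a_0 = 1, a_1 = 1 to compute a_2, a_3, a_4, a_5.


Substitute y = sum_n a_n x^n.
(1 - 3 x^2) y'' contributes (n+2)(n+1) a_{n+2} - 3 n(n-1) a_n at x^n.
4 x y'(x) contributes 4 n a_n at x^n.
4 y(x) contributes 4 a_n at x^n.
Matching x^n: (n+2)(n+1) a_{n+2} + (-3 n(n-1) + 4 n + 4) a_n = 0.
Thus a_{n+2} = (3 n(n-1) - 4 n - 4) / ((n+1)(n+2)) * a_n.

Check with a_0 = 1, a_1 = 1 (apply the recurrence for n = 0, 1, 2, 3): a_0 = 1, a_1 = 1, a_2 = -2, a_3 = -4/3, a_4 = 1, a_5 = -2/15.

a_(n+2) = (3 n(n-1) - 4 n - 4) / ((n+1)(n+2)) * a_n; check: a_0 = 1, a_1 = 1, a_2 = -2, a_3 = -4/3, a_4 = 1, a_5 = -2/15


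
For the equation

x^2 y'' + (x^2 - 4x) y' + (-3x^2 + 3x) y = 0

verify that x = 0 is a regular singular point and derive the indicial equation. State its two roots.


Divide by x^2 to reach normal form y'' + P_1(x) y' + P_2(x) y = 0 with P_1(x) = 1 - 4/x and P_2(x) = -3 + 3/x.
x = 0 is a singular point because the y'-coefficient 1 - 4/x has a pole at x = 0 and the y-coefficient -3 + 3/x has a pole at x = 0.
It is a regular singular point because x P_1(x) = p(x) = x - 4 and x^2 P_2(x) = q(x) = -3x^2 + 3x are polynomials, hence analytic at x = 0.
p(0) = -4,  q(0) = 0.
Indicial equation: r(r-1) + p(0) r + q(0) = 0, i.e. r^2 + (p(0) - 1) r + q(0) = 0, i.e. r^2 - 5 r = 0.
Discriminant: (-5)^2 - 4(0) = 25, so r = (5 ± 5)/2.
Solving: r_1 = 5, r_2 = 0.

indicial: r^2 - 5 r = 0; roots r_1 = 5, r_2 = 0


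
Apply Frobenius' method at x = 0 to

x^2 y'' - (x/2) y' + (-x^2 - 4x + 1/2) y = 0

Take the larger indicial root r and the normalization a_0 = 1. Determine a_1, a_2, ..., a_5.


Write in Frobenius form y'' + (p(x)/x) y' + (q(x)/x^2) y = 0:
  p(x) = -1/2,  q(x) = -x^2 - 4x + 1/2.
Indicial equation: r(r-1) + (-1/2) r + (1/2) = 0 -> roots r_1 = 1, r_2 = 1/2.
Take r = r_1 = 1. Let y(x) = x^r sum_{n>=0} a_n x^n with a_0 = 1.
Substitute y = x^r sum a_n x^n and match x^{r+n}. The recurrence is
  D(n) a_n - 4 a_{n-1} - 1 a_{n-2} = 0,  where D(n) = (r+n)(r+n-1) + (-1/2)(r+n) + (1/2).
  a_n = [4 a_{n-1} + 1 a_{n-2}] / D(n).
Since the indicial polynomial factors as (r - r_1)(r - r_2), D(n) = (r_1 + n - r_1)(r_1 + n - r_2) = n(n + 1/2).
Evaluating step by step (a_0 = 1):
  n = 1: D(1) = 1(1 + 1/2) = 3/2; numerator = 4(1) = 4; a_1 = (4)/(3/2) = 8/3
  n = 2: D(2) = 2(2 + 1/2) = 5; numerator = 4(8/3) + 1(1) = 35/3; a_2 = (35/3)/(5) = 7/3
  n = 3: D(3) = 3(3 + 1/2) = 21/2; numerator = 4(7/3) + 1(8/3) = 12; a_3 = (12)/(21/2) = 8/7
  n = 4: D(4) = 4(4 + 1/2) = 18; numerator = 4(8/7) + 1(7/3) = 145/21; a_4 = (145/21)/(18) = 145/378
  n = 5: D(5) = 5(5 + 1/2) = 55/2; numerator = 4(145/378) + 1(8/7) = 506/189; a_5 = (506/189)/(55/2) = 92/945

r = 1; a_0 = 1; a_1 = 8/3; a_2 = 7/3; a_3 = 8/7; a_4 = 145/378; a_5 = 92/945


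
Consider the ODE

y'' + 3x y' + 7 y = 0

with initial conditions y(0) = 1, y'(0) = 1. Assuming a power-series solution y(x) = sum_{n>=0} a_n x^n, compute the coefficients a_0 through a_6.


Ansatz: y(x) = sum_{n>=0} a_n x^n, so y'(x) = sum_{n>=1} n a_n x^(n-1) and y''(x) = sum_{n>=2} n(n-1) a_n x^(n-2).
Substitute into P(x) y'' + Q(x) y' + R(x) y = 0 with P(x) = 1, Q(x) = 3x, R(x) = 7, and match powers of x.
Initial conditions: a_0 = 1, a_1 = 1.
Setting the coefficient of each power of x to zero and solving order by order (substituting the coefficients already found):
  x^0: 2 a_2 + 7 a_0 = 0  ->  2 a_2 = -7 a_0 = -7  ->  a_2 = -7/2
  x^1: 6 a_3 + 10 a_1 = 0  ->  6 a_3 = -10 a_1 = -10  ->  a_3 = -5/3
  x^2: 12 a_4 + 13 a_2 = 0  ->  12 a_4 = -13 a_2 = 91/2  ->  a_4 = 91/24
  x^3: 20 a_5 + 16 a_3 = 0  ->  20 a_5 = -16 a_3 = 80/3  ->  a_5 = 4/3
  x^4: 30 a_6 + 19 a_4 = 0  ->  30 a_6 = -19 a_4 = -1729/24  ->  a_6 = -1729/720
Truncated series: y(x) = 1 + x - (7/2) x^2 - (5/3) x^3 + (91/24) x^4 + (4/3) x^5 - (1729/720) x^6 + O(x^7).

a_0 = 1; a_1 = 1; a_2 = -7/2; a_3 = -5/3; a_4 = 91/24; a_5 = 4/3; a_6 = -1729/720


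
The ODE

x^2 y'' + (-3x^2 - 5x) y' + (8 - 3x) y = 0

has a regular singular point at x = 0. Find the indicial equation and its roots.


Divide by x^2 to reach normal form y'' + P_1(x) y' + P_2(x) y = 0 with P_1(x) = -3 - 5/x and P_2(x) = -3/x + 8/x^2.
x = 0 is a singular point because the y'-coefficient -3 - 5/x has a pole at x = 0 and the y-coefficient -3/x + 8/x^2 has a pole at x = 0.
It is a regular singular point because x P_1(x) = p(x) = -3x - 5 and x^2 P_2(x) = q(x) = 8 - 3x are polynomials, hence analytic at x = 0.
p(0) = -5,  q(0) = 8.
Indicial equation: r(r-1) + p(0) r + q(0) = 0, i.e. r^2 + (p(0) - 1) r + q(0) = 0, i.e. r^2 - 6 r + 8 = 0.
Discriminant: (-6)^2 - 4(8) = 4, so r = (6 ± 2)/2.
Solving: r_1 = 4, r_2 = 2.

indicial: r^2 - 6 r + 8 = 0; roots r_1 = 4, r_2 = 2


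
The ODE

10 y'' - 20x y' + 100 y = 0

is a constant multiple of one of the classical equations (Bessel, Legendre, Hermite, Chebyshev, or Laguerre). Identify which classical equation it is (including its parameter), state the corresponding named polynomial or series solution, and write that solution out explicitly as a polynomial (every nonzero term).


All three coefficients share the factor 10; dividing through by 10 gives  y'' - 2x y' + 10 y = 0.
This matches the Hermite equation y'' - 2x y' + 2n y = 0 with 2n = 10, so n = 5; the polynomial solution is H_5(x).
With y = sum_k a_k x^k, matching x^k gives (k+2)(k+1) a_{k+2} = 2(k - n) a_k = 2(k - 5) a_k. The right side vanishes at k = 5, so the series with the parity of 5 terminates at degree 5.
Standard normalization: leading coefficient of H_n is 2^n, so a_5 = 2^5 = 32. Work downward with a_k = (k+1)(k+2) a_{k+2} / (2(k - n)):
  a_3 = (4)(5)(32) / (2(3 - 5)) = 640/(-4) = -160
  a_1 = (2)(3)(-160) / (2(1 - 5)) = -960/(-8) = 120
Hence H_5(x) = 32 x^5 - 160 x^3 + 120 x.

H_5(x); series = 32 x^5 - 160 x^3 + 120 x


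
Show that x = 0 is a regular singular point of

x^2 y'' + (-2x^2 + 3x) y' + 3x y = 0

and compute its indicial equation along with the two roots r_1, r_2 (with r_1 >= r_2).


Divide by x^2 to reach normal form y'' + P_1(x) y' + P_2(x) y = 0 with P_1(x) = -2 + 3/x and P_2(x) = 3/x.
x = 0 is a singular point because the y'-coefficient -2 + 3/x has a pole at x = 0 and the y-coefficient 3/x has a pole at x = 0.
It is a regular singular point because x P_1(x) = p(x) = 3 - 2x and x^2 P_2(x) = q(x) = 3x are polynomials, hence analytic at x = 0.
p(0) = 3,  q(0) = 0.
Indicial equation: r(r-1) + p(0) r + q(0) = 0, i.e. r^2 + (p(0) - 1) r + q(0) = 0, i.e. r^2 + 2 r = 0.
Discriminant: (2)^2 - 4(0) = 4, so r = (-2 ± 2)/2.
Solving: r_1 = 0, r_2 = -2.

indicial: r^2 + 2 r = 0; roots r_1 = 0, r_2 = -2


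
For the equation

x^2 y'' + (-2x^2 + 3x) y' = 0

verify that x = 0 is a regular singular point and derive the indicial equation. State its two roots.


Divide by x^2 to reach normal form y'' + P_1(x) y' + P_2(x) y = 0 with P_1(x) = -2 + 3/x and P_2(x) = 0.
x = 0 is a singular point because the y'-coefficient -2 + 3/x has a pole at x = 0.
It is a regular singular point because x P_1(x) = p(x) = 3 - 2x and x^2 P_2(x) = q(x) = 0 are polynomials, hence analytic at x = 0.
p(0) = 3,  q(0) = 0.
Indicial equation: r(r-1) + p(0) r + q(0) = 0, i.e. r^2 + (p(0) - 1) r + q(0) = 0, i.e. r^2 + 2 r = 0.
Discriminant: (2)^2 - 4(0) = 4, so r = (-2 ± 2)/2.
Solving: r_1 = 0, r_2 = -2.

indicial: r^2 + 2 r = 0; roots r_1 = 0, r_2 = -2


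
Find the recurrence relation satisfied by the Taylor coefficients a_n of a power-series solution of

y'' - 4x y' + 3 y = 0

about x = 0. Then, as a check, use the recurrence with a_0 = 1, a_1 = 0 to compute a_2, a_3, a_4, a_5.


Substitute y = sum_n a_n x^n.
y''(x) has coefficient (n+2)(n+1) a_{n+2} at x^n;
-4 x y'(x) has coefficient -4 n a_n at x^n (shift);
3 y(x) has coefficient 3 a_n at x^n.
Matching x^n: (n+2)(n+1) a_{n+2} + (-4n + 3) a_n = 0.
Thus a_{n+2} = (4n - 3) / ((n+1)(n+2)) * a_n.

Check with a_0 = 1, a_1 = 0 (apply the recurrence for n = 0, 1, 2, 3): a_0 = 1, a_1 = 0, a_2 = -3/2, a_3 = 0, a_4 = -5/8, a_5 = 0.

a_(n+2) = (4n - 3) / ((n+1)(n+2)) * a_n; check: a_0 = 1, a_1 = 0, a_2 = -3/2, a_3 = 0, a_4 = -5/8, a_5 = 0


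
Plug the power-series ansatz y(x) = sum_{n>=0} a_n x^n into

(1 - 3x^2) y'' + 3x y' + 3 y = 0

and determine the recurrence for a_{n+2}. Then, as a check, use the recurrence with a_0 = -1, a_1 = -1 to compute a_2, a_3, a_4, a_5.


Substitute y = sum_n a_n x^n.
(1 - 3 x^2) y'' contributes (n+2)(n+1) a_{n+2} - 3 n(n-1) a_n at x^n.
3 x y'(x) contributes 3 n a_n at x^n.
3 y(x) contributes 3 a_n at x^n.
Matching x^n: (n+2)(n+1) a_{n+2} + (-3 n(n-1) + 3 n + 3) a_n = 0.
Thus a_{n+2} = (3 n(n-1) - 3 n - 3) / ((n+1)(n+2)) * a_n.

Check with a_0 = -1, a_1 = -1 (apply the recurrence for n = 0, 1, 2, 3): a_0 = -1, a_1 = -1, a_2 = 3/2, a_3 = 1, a_4 = -3/8, a_5 = 3/10.

a_(n+2) = (3 n(n-1) - 3 n - 3) / ((n+1)(n+2)) * a_n; check: a_0 = -1, a_1 = -1, a_2 = 3/2, a_3 = 1, a_4 = -3/8, a_5 = 3/10


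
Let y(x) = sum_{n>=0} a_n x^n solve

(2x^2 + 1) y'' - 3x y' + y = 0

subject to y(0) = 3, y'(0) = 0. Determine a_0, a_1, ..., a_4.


Ansatz: y(x) = sum_{n>=0} a_n x^n, so y'(x) = sum_{n>=1} n a_n x^(n-1) and y''(x) = sum_{n>=2} n(n-1) a_n x^(n-2).
Substitute into P(x) y'' + Q(x) y' + R(x) y = 0 with P(x) = 2x^2 + 1, Q(x) = -3x, R(x) = 1, and match powers of x.
Initial conditions: a_0 = 3, a_1 = 0.
Setting the coefficient of each power of x to zero and solving order by order (substituting the coefficients already found):
  x^0: 2 a_2 + a_0 = 0  ->  2 a_2 = -a_0 = -3  ->  a_2 = -3/2
  x^1: 6 a_3 - 2 a_1 = 0  ->  6 a_3 = 2 a_1 = 0  ->  a_3 = 0
  x^2: 12 a_4 - a_2 = 0  ->  12 a_4 = a_2 = -3/2  ->  a_4 = -1/8
Truncated series: y(x) = 3 - (3/2) x^2 - (1/8) x^4 + O(x^5).

a_0 = 3; a_1 = 0; a_2 = -3/2; a_3 = 0; a_4 = -1/8


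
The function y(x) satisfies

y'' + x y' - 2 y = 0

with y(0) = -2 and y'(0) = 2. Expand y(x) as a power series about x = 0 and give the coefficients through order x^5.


Ansatz: y(x) = sum_{n>=0} a_n x^n, so y'(x) = sum_{n>=1} n a_n x^(n-1) and y''(x) = sum_{n>=2} n(n-1) a_n x^(n-2).
Substitute into P(x) y'' + Q(x) y' + R(x) y = 0 with P(x) = 1, Q(x) = x, R(x) = -2, and match powers of x.
Initial conditions: a_0 = -2, a_1 = 2.
Setting the coefficient of each power of x to zero and solving order by order (substituting the coefficients already found):
  x^0: 2 a_2 - 2 a_0 = 0  ->  2 a_2 = 2 a_0 = -4  ->  a_2 = -2
  x^1: 6 a_3 - a_1 = 0  ->  6 a_3 = a_1 = 2  ->  a_3 = 1/3
  x^2: 12 a_4 = 0  ->  a_4 = 0
  x^3: 20 a_5 + a_3 = 0  ->  20 a_5 = -a_3 = -1/3  ->  a_5 = -1/60
Truncated series: y(x) = -2 + 2 x - 2 x^2 + (1/3) x^3 - (1/60) x^5 + O(x^6).

a_0 = -2; a_1 = 2; a_2 = -2; a_3 = 1/3; a_4 = 0; a_5 = -1/60


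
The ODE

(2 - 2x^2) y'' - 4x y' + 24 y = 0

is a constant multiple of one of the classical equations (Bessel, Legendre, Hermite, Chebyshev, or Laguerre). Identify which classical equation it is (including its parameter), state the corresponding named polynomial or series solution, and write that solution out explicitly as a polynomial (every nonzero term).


All three coefficients share the factor 2; dividing through by 2 gives  (1 - x^2) y'' - 2x y' + 12 y = 0.
This matches the Legendre equation (1 - x^2) y'' - 2x y' + n(n+1) y = 0 (note the -2x y' term) with n(n+1) = 12, so n = 3; the polynomial solution is P_3(x).
With y = sum_k a_k x^k, matching x^k gives (k+2)(k+1) a_{k+2} = [k(k+1) - n(n+1)] a_k = (k - 3)(k + 4) a_k. The right side vanishes at k = 3, so the series with the parity of 3 terminates at degree 3.
Standard normalization (P_n(1) = 1): leading coefficient (2n)!/(2^n (n!)^2) = 720/(8*36) = 5/2, so a_3 = 5/2. Work downward with a_k = (k+1)(k+2) a_{k+2} / ((k - 3)(k + 4)):
  a_1 = (2)(3)(5/2) / ((1 - 3)(1 + 4)) = 15/(-10) = -3/2
Hence P_3(x) = 5 x^3/2 - 3 x/2.

P_3(x); series = 5 x^3/2 - 3 x/2


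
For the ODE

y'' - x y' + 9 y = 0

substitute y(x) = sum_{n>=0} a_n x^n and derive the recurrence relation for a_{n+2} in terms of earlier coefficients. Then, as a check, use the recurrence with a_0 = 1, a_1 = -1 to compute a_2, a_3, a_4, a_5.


Substitute y = sum_n a_n x^n.
y''(x) has coefficient (n+2)(n+1) a_{n+2} at x^n;
-x y'(x) has coefficient -n a_n at x^n (shift);
9 y(x) has coefficient 9 a_n at x^n.
Matching x^n: (n+2)(n+1) a_{n+2} + (-n + 9) a_n = 0.
Thus a_{n+2} = (n - 9) / ((n+1)(n+2)) * a_n.

Check with a_0 = 1, a_1 = -1 (apply the recurrence for n = 0, 1, 2, 3): a_0 = 1, a_1 = -1, a_2 = -9/2, a_3 = 4/3, a_4 = 21/8, a_5 = -2/5.

a_(n+2) = (n - 9) / ((n+1)(n+2)) * a_n; check: a_0 = 1, a_1 = -1, a_2 = -9/2, a_3 = 4/3, a_4 = 21/8, a_5 = -2/5


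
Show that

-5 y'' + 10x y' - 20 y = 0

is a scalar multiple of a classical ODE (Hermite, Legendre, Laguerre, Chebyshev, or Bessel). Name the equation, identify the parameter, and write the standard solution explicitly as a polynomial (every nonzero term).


All three coefficients share the factor -5; dividing through by -5 gives  y'' - 2x y' + 4 y = 0.
This matches the Hermite equation y'' - 2x y' + 2n y = 0 with 2n = 4, so n = 2; the polynomial solution is H_2(x).
With y = sum_k a_k x^k, matching x^k gives (k+2)(k+1) a_{k+2} = 2(k - n) a_k = 2(k - 2) a_k. The right side vanishes at k = 2, so the series with the parity of 2 terminates at degree 2.
Standard normalization: leading coefficient of H_n is 2^n, so a_2 = 2^2 = 4. Work downward with a_k = (k+1)(k+2) a_{k+2} / (2(k - n)):
  a_0 = (1)(2)(4) / (2(0 - 2)) = 8/(-4) = -2
Hence H_2(x) = 4 x^2 - 2.

H_2(x); series = 4 x^2 - 2


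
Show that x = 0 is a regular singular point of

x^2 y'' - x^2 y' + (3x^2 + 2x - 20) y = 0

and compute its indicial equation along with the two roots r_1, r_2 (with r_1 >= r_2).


Divide by x^2 to reach normal form y'' + P_1(x) y' + P_2(x) y = 0 with P_1(x) = -1 and P_2(x) = 3 + 2/x - 20/x^2.
x = 0 is a singular point because the y-coefficient 3 + 2/x - 20/x^2 has a pole at x = 0.
It is a regular singular point because x P_1(x) = p(x) = -x and x^2 P_2(x) = q(x) = 3x^2 + 2x - 20 are polynomials, hence analytic at x = 0.
p(0) = 0,  q(0) = -20.
Indicial equation: r(r-1) + p(0) r + q(0) = 0, i.e. r^2 + (p(0) - 1) r + q(0) = 0, i.e. r^2 - 1 r - 20 = 0.
Discriminant: (-1)^2 - 4(-20) = 81, so r = (1 ± 9)/2.
Solving: r_1 = 5, r_2 = -4.

indicial: r^2 - 1 r - 20 = 0; roots r_1 = 5, r_2 = -4


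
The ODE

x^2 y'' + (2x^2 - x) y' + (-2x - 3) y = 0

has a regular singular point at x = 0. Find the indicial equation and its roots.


Divide by x^2 to reach normal form y'' + P_1(x) y' + P_2(x) y = 0 with P_1(x) = 2 - 1/x and P_2(x) = -2/x - 3/x^2.
x = 0 is a singular point because the y'-coefficient 2 - 1/x has a pole at x = 0 and the y-coefficient -2/x - 3/x^2 has a pole at x = 0.
It is a regular singular point because x P_1(x) = p(x) = 2x - 1 and x^2 P_2(x) = q(x) = -2x - 3 are polynomials, hence analytic at x = 0.
p(0) = -1,  q(0) = -3.
Indicial equation: r(r-1) + p(0) r + q(0) = 0, i.e. r^2 + (p(0) - 1) r + q(0) = 0, i.e. r^2 - 2 r - 3 = 0.
Discriminant: (-2)^2 - 4(-3) = 16, so r = (2 ± 4)/2.
Solving: r_1 = 3, r_2 = -1.

indicial: r^2 - 2 r - 3 = 0; roots r_1 = 3, r_2 = -1


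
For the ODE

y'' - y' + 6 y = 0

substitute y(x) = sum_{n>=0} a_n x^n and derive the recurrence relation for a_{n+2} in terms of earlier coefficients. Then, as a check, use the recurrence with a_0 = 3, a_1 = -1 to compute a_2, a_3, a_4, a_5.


Substitute y = sum_n a_n x^n.
y''(x) has coefficient (n+2)(n+1) a_{n+2} at x^n;
-y'(x) has coefficient -(n+1) a_{n+1} at x^n;
6 y(x) has coefficient 6 a_n at x^n.
Matching x^n: (n+2)(n+1) a_{n+2} - (n+1) a_{n+1} + 6 a_n = 0.
Thus a_{n+2} = [(n+1) a_{n+1} - 6 a_n] / ((n+1)(n+2)).

Check with a_0 = 3, a_1 = -1 (apply the recurrence for n = 0, 1, 2, 3): a_0 = 3, a_1 = -1, a_2 = -19/2, a_3 = -13/6, a_4 = 101/24, a_5 = 179/120.

a_(n+2) = [(n+1) a_(n+1) - 6 a_n] / ((n+1)(n+2)); check: a_0 = 3, a_1 = -1, a_2 = -19/2, a_3 = -13/6, a_4 = 101/24, a_5 = 179/120


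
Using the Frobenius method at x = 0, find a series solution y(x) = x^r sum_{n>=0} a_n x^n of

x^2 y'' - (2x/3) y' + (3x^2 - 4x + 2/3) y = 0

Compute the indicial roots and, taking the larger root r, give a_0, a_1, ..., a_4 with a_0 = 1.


Write in Frobenius form y'' + (p(x)/x) y' + (q(x)/x^2) y = 0:
  p(x) = -2/3,  q(x) = 3x^2 - 4x + 2/3.
Indicial equation: r(r-1) + (-2/3) r + (2/3) = 0 -> roots r_1 = 1, r_2 = 2/3.
Take r = r_1 = 1. Let y(x) = x^r sum_{n>=0} a_n x^n with a_0 = 1.
Substitute y = x^r sum a_n x^n and match x^{r+n}. The recurrence is
  D(n) a_n - 4 a_{n-1} + 3 a_{n-2} = 0,  where D(n) = (r+n)(r+n-1) + (-2/3)(r+n) + (2/3).
  a_n = [4 a_{n-1} - 3 a_{n-2}] / D(n).
Since the indicial polynomial factors as (r - r_1)(r - r_2), D(n) = (r_1 + n - r_1)(r_1 + n - r_2) = n(n + 1/3).
Evaluating step by step (a_0 = 1):
  n = 1: D(1) = 1(1 + 1/3) = 4/3; numerator = 4(1) = 4; a_1 = (4)/(4/3) = 3
  n = 2: D(2) = 2(2 + 1/3) = 14/3; numerator = 4(3) - 3(1) = 9; a_2 = (9)/(14/3) = 27/14
  n = 3: D(3) = 3(3 + 1/3) = 10; numerator = 4(27/14) - 3(3) = -9/7; a_3 = (-9/7)/(10) = -9/70
  n = 4: D(4) = 4(4 + 1/3) = 52/3; numerator = 4(-9/70) - 3(27/14) = -63/10; a_4 = (-63/10)/(52/3) = -189/520

r = 1; a_0 = 1; a_1 = 3; a_2 = 27/14; a_3 = -9/70; a_4 = -189/520


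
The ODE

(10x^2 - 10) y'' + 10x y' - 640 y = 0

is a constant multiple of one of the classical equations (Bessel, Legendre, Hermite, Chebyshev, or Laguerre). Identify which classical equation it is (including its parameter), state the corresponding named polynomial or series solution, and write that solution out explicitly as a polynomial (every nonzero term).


All three coefficients share the factor -10; dividing through by -10 gives  (1 - x^2) y'' - x y' + 64 y = 0.
This matches the Chebyshev equation (1 - x^2) y'' - x y' + n^2 y = 0 (note the -x y' term, not -2x y') with n^2 = 64, so n = 8; the polynomial solution is T_8(x).
With y = sum_k a_k x^k, matching x^k gives (k+2)(k+1) a_{k+2} = (k^2 - n^2) a_k = (k - 8)(k + 8) a_k. The right side vanishes at k = 8, so the series with the parity of 8 terminates at degree 8.
Standard normalization: leading coefficient of T_n is 2^(n-1), so a_8 = 2^7 = 128. Work downward with a_k = (k+1)(k+2) a_{k+2} / ((k - 8)(k + 8)):
  a_6 = (7)(8)(128) / ((6 - 8)(6 + 8)) = 7168/(-28) = -256
  a_4 = (5)(6)(-256) / ((4 - 8)(4 + 8)) = -7680/(-48) = 160
  a_2 = (3)(4)(160) / ((2 - 8)(2 + 8)) = 1920/(-60) = -32
  a_0 = (1)(2)(-32) / ((0 - 8)(0 + 8)) = -64/(-64) = 1
Hence T_8(x) = 128 x^8 - 256 x^6 + 160 x^4 - 32 x^2 + 1.

T_8(x); series = 128 x^8 - 256 x^6 + 160 x^4 - 32 x^2 + 1


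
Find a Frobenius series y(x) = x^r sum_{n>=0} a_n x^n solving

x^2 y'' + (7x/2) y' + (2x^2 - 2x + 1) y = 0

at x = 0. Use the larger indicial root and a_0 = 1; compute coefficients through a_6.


Write in Frobenius form y'' + (p(x)/x) y' + (q(x)/x^2) y = 0:
  p(x) = 7/2,  q(x) = 2x^2 - 2x + 1.
Indicial equation: r(r-1) + (7/2) r + (1) = 0 -> roots r_1 = -1/2, r_2 = -2.
Take r = r_1 = -1/2. Let y(x) = x^r sum_{n>=0} a_n x^n with a_0 = 1.
Substitute y = x^r sum a_n x^n and match x^{r+n}. The recurrence is
  D(n) a_n - 2 a_{n-1} + 2 a_{n-2} = 0,  where D(n) = (r+n)(r+n-1) + (7/2)(r+n) + (1).
  a_n = [2 a_{n-1} - 2 a_{n-2}] / D(n).
Since the indicial polynomial factors as (r - r_1)(r - r_2), D(n) = (r_1 + n - r_1)(r_1 + n - r_2) = n(n + 3/2).
Evaluating step by step (a_0 = 1):
  n = 1: D(1) = 1(1 + 3/2) = 5/2; numerator = 2(1) = 2; a_1 = (2)/(5/2) = 4/5
  n = 2: D(2) = 2(2 + 3/2) = 7; numerator = 2(4/5) - 2(1) = -2/5; a_2 = (-2/5)/(7) = -2/35
  n = 3: D(3) = 3(3 + 3/2) = 27/2; numerator = 2(-2/35) - 2(4/5) = -12/7; a_3 = (-12/7)/(27/2) = -8/63
  n = 4: D(4) = 4(4 + 3/2) = 22; numerator = 2(-8/63) - 2(-2/35) = -44/315; a_4 = (-44/315)/(22) = -2/315
  n = 5: D(5) = 5(5 + 3/2) = 65/2; numerator = 2(-2/315) - 2(-8/63) = 76/315; a_5 = (76/315)/(65/2) = 152/20475
  n = 6: D(6) = 6(6 + 3/2) = 45; numerator = 2(152/20475) - 2(-2/315) = 188/6825; a_6 = (188/6825)/(45) = 188/307125

r = -1/2; a_0 = 1; a_1 = 4/5; a_2 = -2/35; a_3 = -8/63; a_4 = -2/315; a_5 = 152/20475; a_6 = 188/307125


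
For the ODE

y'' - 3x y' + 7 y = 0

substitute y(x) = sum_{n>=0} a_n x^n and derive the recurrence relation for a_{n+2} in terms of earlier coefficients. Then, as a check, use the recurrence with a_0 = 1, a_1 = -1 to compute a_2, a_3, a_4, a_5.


Substitute y = sum_n a_n x^n.
y''(x) has coefficient (n+2)(n+1) a_{n+2} at x^n;
-3 x y'(x) has coefficient -3 n a_n at x^n (shift);
7 y(x) has coefficient 7 a_n at x^n.
Matching x^n: (n+2)(n+1) a_{n+2} + (-3n + 7) a_n = 0.
Thus a_{n+2} = (3n - 7) / ((n+1)(n+2)) * a_n.

Check with a_0 = 1, a_1 = -1 (apply the recurrence for n = 0, 1, 2, 3): a_0 = 1, a_1 = -1, a_2 = -7/2, a_3 = 2/3, a_4 = 7/24, a_5 = 1/15.

a_(n+2) = (3n - 7) / ((n+1)(n+2)) * a_n; check: a_0 = 1, a_1 = -1, a_2 = -7/2, a_3 = 2/3, a_4 = 7/24, a_5 = 1/15


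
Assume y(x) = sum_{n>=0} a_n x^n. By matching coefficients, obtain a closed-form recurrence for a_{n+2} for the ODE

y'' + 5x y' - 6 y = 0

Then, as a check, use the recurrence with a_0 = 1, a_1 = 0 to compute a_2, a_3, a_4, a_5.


Substitute y = sum_n a_n x^n.
y''(x) has coefficient (n+2)(n+1) a_{n+2} at x^n;
5 x y'(x) has coefficient 5 n a_n at x^n (shift);
-6 y(x) has coefficient -6 a_n at x^n.
Matching x^n: (n+2)(n+1) a_{n+2} + (5n - 6) a_n = 0.
Thus a_{n+2} = (-5n + 6) / ((n+1)(n+2)) * a_n.

Check with a_0 = 1, a_1 = 0 (apply the recurrence for n = 0, 1, 2, 3): a_0 = 1, a_1 = 0, a_2 = 3, a_3 = 0, a_4 = -1, a_5 = 0.

a_(n+2) = (-5n + 6) / ((n+1)(n+2)) * a_n; check: a_0 = 1, a_1 = 0, a_2 = 3, a_3 = 0, a_4 = -1, a_5 = 0


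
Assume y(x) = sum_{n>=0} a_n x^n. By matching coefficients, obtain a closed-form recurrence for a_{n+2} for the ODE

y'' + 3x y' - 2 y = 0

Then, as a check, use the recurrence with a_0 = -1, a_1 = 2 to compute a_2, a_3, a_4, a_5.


Substitute y = sum_n a_n x^n.
y''(x) has coefficient (n+2)(n+1) a_{n+2} at x^n;
3 x y'(x) has coefficient 3 n a_n at x^n (shift);
-2 y(x) has coefficient -2 a_n at x^n.
Matching x^n: (n+2)(n+1) a_{n+2} + (3n - 2) a_n = 0.
Thus a_{n+2} = (-3n + 2) / ((n+1)(n+2)) * a_n.

Check with a_0 = -1, a_1 = 2 (apply the recurrence for n = 0, 1, 2, 3): a_0 = -1, a_1 = 2, a_2 = -1, a_3 = -1/3, a_4 = 1/3, a_5 = 7/60.

a_(n+2) = (-3n + 2) / ((n+1)(n+2)) * a_n; check: a_0 = -1, a_1 = 2, a_2 = -1, a_3 = -1/3, a_4 = 1/3, a_5 = 7/60


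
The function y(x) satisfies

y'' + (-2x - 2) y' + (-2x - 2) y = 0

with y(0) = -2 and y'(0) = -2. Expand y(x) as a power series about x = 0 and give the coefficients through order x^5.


Ansatz: y(x) = sum_{n>=0} a_n x^n, so y'(x) = sum_{n>=1} n a_n x^(n-1) and y''(x) = sum_{n>=2} n(n-1) a_n x^(n-2).
Substitute into P(x) y'' + Q(x) y' + R(x) y = 0 with P(x) = 1, Q(x) = -2x - 2, R(x) = -2x - 2, and match powers of x.
Initial conditions: a_0 = -2, a_1 = -2.
Setting the coefficient of each power of x to zero and solving order by order (substituting the coefficients already found):
  x^0: 2 a_2 - 2 a_1 - 2 a_0 = 0  ->  2 a_2 = 2 a_1 + 2 a_0 = -8  ->  a_2 = -4
  x^1: 6 a_3 - 4 a_2 - 4 a_1 - 2 a_0 = 0  ->  6 a_3 = 4 a_2 + 4 a_1 + 2 a_0 = -28  ->  a_3 = -14/3
  x^2: 12 a_4 - 6 a_3 - 6 a_2 - 2 a_1 = 0  ->  12 a_4 = 6 a_3 + 6 a_2 + 2 a_1 = -56  ->  a_4 = -14/3
  x^3: 20 a_5 - 8 a_4 - 8 a_3 - 2 a_2 = 0  ->  20 a_5 = 8 a_4 + 8 a_3 + 2 a_2 = -248/3  ->  a_5 = -62/15
Truncated series: y(x) = -2 - 2 x - 4 x^2 - (14/3) x^3 - (14/3) x^4 - (62/15) x^5 + O(x^6).

a_0 = -2; a_1 = -2; a_2 = -4; a_3 = -14/3; a_4 = -14/3; a_5 = -62/15


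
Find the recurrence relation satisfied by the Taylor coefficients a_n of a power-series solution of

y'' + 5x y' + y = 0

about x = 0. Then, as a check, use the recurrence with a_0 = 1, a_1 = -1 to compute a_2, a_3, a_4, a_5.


Substitute y = sum_n a_n x^n.
y''(x) has coefficient (n+2)(n+1) a_{n+2} at x^n;
5 x y'(x) has coefficient 5 n a_n at x^n (shift);
y(x) has coefficient 1 a_n at x^n.
Matching x^n: (n+2)(n+1) a_{n+2} + (5n + 1) a_n = 0.
Thus a_{n+2} = (-5n - 1) / ((n+1)(n+2)) * a_n.

Check with a_0 = 1, a_1 = -1 (apply the recurrence for n = 0, 1, 2, 3): a_0 = 1, a_1 = -1, a_2 = -1/2, a_3 = 1, a_4 = 11/24, a_5 = -4/5.

a_(n+2) = (-5n - 1) / ((n+1)(n+2)) * a_n; check: a_0 = 1, a_1 = -1, a_2 = -1/2, a_3 = 1, a_4 = 11/24, a_5 = -4/5


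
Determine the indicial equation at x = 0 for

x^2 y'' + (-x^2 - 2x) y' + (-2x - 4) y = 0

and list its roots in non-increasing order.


Divide by x^2 to reach normal form y'' + P_1(x) y' + P_2(x) y = 0 with P_1(x) = -1 - 2/x and P_2(x) = -2/x - 4/x^2.
x = 0 is a singular point because the y'-coefficient -1 - 2/x has a pole at x = 0 and the y-coefficient -2/x - 4/x^2 has a pole at x = 0.
It is a regular singular point because x P_1(x) = p(x) = -x - 2 and x^2 P_2(x) = q(x) = -2x - 4 are polynomials, hence analytic at x = 0.
p(0) = -2,  q(0) = -4.
Indicial equation: r(r-1) + p(0) r + q(0) = 0, i.e. r^2 + (p(0) - 1) r + q(0) = 0, i.e. r^2 - 3 r - 4 = 0.
Discriminant: (-3)^2 - 4(-4) = 25, so r = (3 ± 5)/2.
Solving: r_1 = 4, r_2 = -1.

indicial: r^2 - 3 r - 4 = 0; roots r_1 = 4, r_2 = -1


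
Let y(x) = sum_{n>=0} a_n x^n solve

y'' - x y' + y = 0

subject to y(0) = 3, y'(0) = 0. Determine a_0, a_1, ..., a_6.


Ansatz: y(x) = sum_{n>=0} a_n x^n, so y'(x) = sum_{n>=1} n a_n x^(n-1) and y''(x) = sum_{n>=2} n(n-1) a_n x^(n-2).
Substitute into P(x) y'' + Q(x) y' + R(x) y = 0 with P(x) = 1, Q(x) = -x, R(x) = 1, and match powers of x.
Initial conditions: a_0 = 3, a_1 = 0.
Setting the coefficient of each power of x to zero and solving order by order (substituting the coefficients already found):
  x^0: 2 a_2 + a_0 = 0  ->  2 a_2 = -a_0 = -3  ->  a_2 = -3/2
  x^1: 6 a_3 = 0  ->  a_3 = 0
  x^2: 12 a_4 - a_2 = 0  ->  12 a_4 = a_2 = -3/2  ->  a_4 = -1/8
  x^3: 20 a_5 - 2 a_3 = 0  ->  20 a_5 = 2 a_3 = 0  ->  a_5 = 0
  x^4: 30 a_6 - 3 a_4 = 0  ->  30 a_6 = 3 a_4 = -3/8  ->  a_6 = -1/80
Truncated series: y(x) = 3 - (3/2) x^2 - (1/8) x^4 - (1/80) x^6 + O(x^7).

a_0 = 3; a_1 = 0; a_2 = -3/2; a_3 = 0; a_4 = -1/8; a_5 = 0; a_6 = -1/80


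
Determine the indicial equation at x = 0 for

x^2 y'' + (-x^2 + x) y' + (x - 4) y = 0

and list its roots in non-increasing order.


Divide by x^2 to reach normal form y'' + P_1(x) y' + P_2(x) y = 0 with P_1(x) = -1 + 1/x and P_2(x) = 1/x - 4/x^2.
x = 0 is a singular point because the y'-coefficient -1 + 1/x has a pole at x = 0 and the y-coefficient 1/x - 4/x^2 has a pole at x = 0.
It is a regular singular point because x P_1(x) = p(x) = 1 - x and x^2 P_2(x) = q(x) = x - 4 are polynomials, hence analytic at x = 0.
p(0) = 1,  q(0) = -4.
Indicial equation: r(r-1) + p(0) r + q(0) = 0, i.e. r^2 + (p(0) - 1) r + q(0) = 0, i.e. r^2 - 4 = 0.
Discriminant: (0)^2 - 4(-4) = 16, so r = (0 ± 4)/2.
Solving: r_1 = 2, r_2 = -2.

indicial: r^2 - 4 = 0; roots r_1 = 2, r_2 = -2


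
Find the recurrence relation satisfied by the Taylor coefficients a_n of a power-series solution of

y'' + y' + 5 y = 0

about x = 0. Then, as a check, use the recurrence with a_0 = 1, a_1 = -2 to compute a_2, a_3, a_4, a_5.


Substitute y = sum_n a_n x^n.
y''(x) has coefficient (n+2)(n+1) a_{n+2} at x^n;
y'(x) has coefficient (n+1) a_{n+1} at x^n;
5 y(x) has coefficient 5 a_n at x^n.
Matching x^n: (n+2)(n+1) a_{n+2} + (n+1) a_{n+1} + 5 a_n = 0.
Thus a_{n+2} = [-(n+1) a_{n+1} - 5 a_n] / ((n+1)(n+2)).

Check with a_0 = 1, a_1 = -2 (apply the recurrence for n = 0, 1, 2, 3): a_0 = 1, a_1 = -2, a_2 = -3/2, a_3 = 13/6, a_4 = 1/12, a_5 = -67/120.

a_(n+2) = [-(n+1) a_(n+1) - 5 a_n] / ((n+1)(n+2)); check: a_0 = 1, a_1 = -2, a_2 = -3/2, a_3 = 13/6, a_4 = 1/12, a_5 = -67/120


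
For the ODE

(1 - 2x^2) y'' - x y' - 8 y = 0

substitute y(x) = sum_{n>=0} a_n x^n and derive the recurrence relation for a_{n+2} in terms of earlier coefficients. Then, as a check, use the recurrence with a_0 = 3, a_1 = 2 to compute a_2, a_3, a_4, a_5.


Substitute y = sum_n a_n x^n.
(1 - 2 x^2) y'' contributes (n+2)(n+1) a_{n+2} - 2 n(n-1) a_n at x^n.
-x y'(x) contributes -n a_n at x^n.
-8 y(x) contributes -8 a_n at x^n.
Matching x^n: (n+2)(n+1) a_{n+2} + (-2 n(n-1) - n - 8) a_n = 0.
Thus a_{n+2} = (2 n(n-1) + n + 8) / ((n+1)(n+2)) * a_n.

Check with a_0 = 3, a_1 = 2 (apply the recurrence for n = 0, 1, 2, 3): a_0 = 3, a_1 = 2, a_2 = 12, a_3 = 3, a_4 = 14, a_5 = 69/20.

a_(n+2) = (2 n(n-1) + n + 8) / ((n+1)(n+2)) * a_n; check: a_0 = 3, a_1 = 2, a_2 = 12, a_3 = 3, a_4 = 14, a_5 = 69/20


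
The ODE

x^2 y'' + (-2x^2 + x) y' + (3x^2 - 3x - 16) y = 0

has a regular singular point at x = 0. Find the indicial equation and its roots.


Divide by x^2 to reach normal form y'' + P_1(x) y' + P_2(x) y = 0 with P_1(x) = -2 + 1/x and P_2(x) = 3 - 3/x - 16/x^2.
x = 0 is a singular point because the y'-coefficient -2 + 1/x has a pole at x = 0 and the y-coefficient 3 - 3/x - 16/x^2 has a pole at x = 0.
It is a regular singular point because x P_1(x) = p(x) = 1 - 2x and x^2 P_2(x) = q(x) = 3x^2 - 3x - 16 are polynomials, hence analytic at x = 0.
p(0) = 1,  q(0) = -16.
Indicial equation: r(r-1) + p(0) r + q(0) = 0, i.e. r^2 + (p(0) - 1) r + q(0) = 0, i.e. r^2 - 16 = 0.
Discriminant: (0)^2 - 4(-16) = 64, so r = (0 ± 8)/2.
Solving: r_1 = 4, r_2 = -4.

indicial: r^2 - 16 = 0; roots r_1 = 4, r_2 = -4
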